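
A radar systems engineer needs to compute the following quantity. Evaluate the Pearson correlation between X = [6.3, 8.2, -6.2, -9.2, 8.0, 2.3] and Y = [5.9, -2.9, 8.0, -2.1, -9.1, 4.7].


Pearson correlation coefficient (population):
r = cov(X,Y) / (std(X) * std(Y))
Mean X = 1.5667, Mean Y = 0.75
Cov(X,Y) = -14.321667
Std(X) = 6.886864, Std(Y) = 5.960355
r = -0.3489

-0.3489


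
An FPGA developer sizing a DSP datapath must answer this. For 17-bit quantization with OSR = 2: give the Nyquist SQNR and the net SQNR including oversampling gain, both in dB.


Step 1 — baseline SQNR at Nyquist:
SQNR_base = 6.02*N + 1.76
          = 6.02*17 + 1.76
          = 104.1 dB

Step 2 — oversampling processing gain:
G = 10*log10(OSR) = 10*log10(2) = 3.01 dB

Step 3 — total:
SQNR_total = 104.1 + 3.01 = 107.11 dB

Base SQNR = 104.1 dB; oversampled SQNR = 107.11 dB


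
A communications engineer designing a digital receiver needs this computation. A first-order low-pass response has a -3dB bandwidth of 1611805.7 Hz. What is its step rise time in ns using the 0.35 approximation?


Rise time from bandwidth relationship:
tr = 0.35 / BW
   = 0.35 / 1611805.7
   = 2.171477617e-07 s
   = 217.1478 ns

217.1478 ns


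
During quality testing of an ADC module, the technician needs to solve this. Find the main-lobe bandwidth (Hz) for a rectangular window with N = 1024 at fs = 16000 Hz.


Main lobe width for a rectangular window:
Width = 2 * fs / N
      = 2 * 16000 / 1024
      = 32000 / 1024
      = 31.25 Hz

31.25 Hz


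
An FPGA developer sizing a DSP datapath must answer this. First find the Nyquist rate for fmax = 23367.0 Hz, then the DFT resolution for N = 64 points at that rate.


Step 1 — Nyquist sampling rate:
fs = 2 * fmax = 2 * 23367.0 = 46734.0 Hz

Step 2 — DFT bin spacing:
df = fs / N = 46734.0 / 64 = 730.2188 Hz

730.2188 Hz


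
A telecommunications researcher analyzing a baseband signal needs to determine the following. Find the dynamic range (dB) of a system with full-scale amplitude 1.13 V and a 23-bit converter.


Dynamic range from full-scale to LSB:
V_min = V_max / 2^bits = 1.13 / 2^23
DR = 20 * log10(V_max / V_min)
   = 20 * log10(2^23)
   = 20 * 23 * log10(2)
   = 138.47 dB

138.47 dB


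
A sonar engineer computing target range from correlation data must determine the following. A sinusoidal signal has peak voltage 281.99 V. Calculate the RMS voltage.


RMS voltage for a sinusoidal waveform:
V_rms = V_peak / sqrt(2)
      = 281.99 / 1.414214
      = 199.397 V

199.397 V


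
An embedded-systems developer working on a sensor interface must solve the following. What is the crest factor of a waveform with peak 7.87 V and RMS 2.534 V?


Crest factor is the ratio of peak to RMS:
CF = V_peak / V_rms
   = 7.87 / 2.534
   = 3.1058

3.1058


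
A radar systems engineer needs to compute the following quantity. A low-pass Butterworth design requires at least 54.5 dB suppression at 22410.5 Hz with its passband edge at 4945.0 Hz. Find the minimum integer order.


Butterworth filter order formula:
n = log10(10^(A/10) - 1) / (2 * log10(f_stop/f_pass))
10^(54.5/10) - 1 = 281837.2931
f_stop/f_pass = 22410.5 / 4945.0 = 4.532
n = 4.1522 -> ceil = 5

5


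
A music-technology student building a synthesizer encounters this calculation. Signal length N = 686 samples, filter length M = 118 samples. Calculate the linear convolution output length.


Linear convolution output length:
L = N + M - 1
  = 686 + 118 - 1
  = 803 samples

803


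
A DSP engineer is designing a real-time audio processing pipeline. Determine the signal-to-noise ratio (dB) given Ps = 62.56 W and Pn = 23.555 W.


SNR in decibels:
SNR = 10 * log10(Ps / Pn)
    = 10 * log10(62.56 / 23.555)
    = 10 * log10(2.6559)
    = 10 * 0.4242
    = 4.24 dB

4.24 dB


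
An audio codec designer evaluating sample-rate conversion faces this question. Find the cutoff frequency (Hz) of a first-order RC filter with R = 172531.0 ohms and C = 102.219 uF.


Cutoff frequency of a first-order RC filter:
fc = 1 / (2 * pi * R * C)
C = 102.219 uF = 0.000102219 F
fc = 1 / (2 * pi * 172531.0 * 0.000102219)
   = 1 / 110.80991860125
   = 0.009024 Hz

0.009024 Hz


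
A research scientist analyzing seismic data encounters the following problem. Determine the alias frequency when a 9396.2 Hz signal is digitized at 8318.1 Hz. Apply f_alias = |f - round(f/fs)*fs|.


Compute the nearest integer multiple of fs to the signal:
n = round(9396.2 / 8318.1) = 1
f_alias = |9396.2 - 1 * 8318.1|
        = |9396.2 - 8318.1|
        = 1078.1 Hz

1078.1


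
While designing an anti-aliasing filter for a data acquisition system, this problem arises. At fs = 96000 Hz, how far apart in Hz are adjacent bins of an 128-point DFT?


DFT frequency resolution:
df = fs / N
   = 96000 / 128
   = 750.0 Hz

750.0 Hz


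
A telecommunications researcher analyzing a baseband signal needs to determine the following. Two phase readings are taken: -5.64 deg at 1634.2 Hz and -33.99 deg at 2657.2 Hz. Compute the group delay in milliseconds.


Group delay from phase difference:
tau = -d(phi)/d(omega)
d(phi) = -28.35 deg = -0.494801 rad
d(omega) = 2*pi*(2657.2 - 1634.2) = 6427.6986 rad/s
tau = -(-0.494801) / 6427.6986
    = 0.077 ms

0.077 ms


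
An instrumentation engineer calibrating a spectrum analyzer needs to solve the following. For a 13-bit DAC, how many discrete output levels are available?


Number of quantization levels = 2^N
= 2^13
= 8192

8192


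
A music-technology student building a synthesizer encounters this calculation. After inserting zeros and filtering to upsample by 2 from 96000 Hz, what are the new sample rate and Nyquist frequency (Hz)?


Step 1 — output sample rate after interpolation by L:
fs_out = L * fs_in = 2 * 96000 = 192000 Hz

Step 2 — Nyquist frequency of the output stream:
f_Nyq = fs_out / 2 = 192000 / 2 = 96000.0 Hz

fs_out = 192000 Hz; f_Nyquist = 96000.0 Hz


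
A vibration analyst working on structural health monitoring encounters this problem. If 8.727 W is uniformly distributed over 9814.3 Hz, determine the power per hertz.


Power spectral density:
PSD = P / BW
    = 8.727 / 9814.3
    = 0.00088921 W/Hz

0.00088921 W/Hz


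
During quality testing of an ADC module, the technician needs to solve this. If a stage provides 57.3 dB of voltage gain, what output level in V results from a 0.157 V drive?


Output voltage from dB gain:
V_out = V_in * 10^(gain_dB / 20)
      = 0.157 * 10^(57.3 / 20)
      = 0.157 * 732.824533
      = 115.0535 V

115.0535 V


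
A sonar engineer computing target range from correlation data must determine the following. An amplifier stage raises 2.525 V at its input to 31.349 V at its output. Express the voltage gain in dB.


Voltage gain in dB:
G = 20 * log10(Vout / Vin)
  = 20 * log10(31.349 / 2.525)
  = 20 * log10(12.415446)
  = 20 * 1.093962
  = 21.88 dB

21.88 dB


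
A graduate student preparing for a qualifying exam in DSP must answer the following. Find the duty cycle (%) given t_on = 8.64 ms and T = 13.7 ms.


Duty cycle as a percentage:
DC = (t_on / T) * 100
   = (8.64 / 13.7) * 100
   = 0.630657 * 100
   = 63.07 %

63.07 %


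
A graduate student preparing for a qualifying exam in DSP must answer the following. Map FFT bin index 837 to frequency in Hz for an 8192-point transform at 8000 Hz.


Frequency of DFT bin k:
f_k = k * fs / N
    = 837 * 8000 / 8192
    = 6696000 / 8192
    = 817.383 Hz

817.383 Hz


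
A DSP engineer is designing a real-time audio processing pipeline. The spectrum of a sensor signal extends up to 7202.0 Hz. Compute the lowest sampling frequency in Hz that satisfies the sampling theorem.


The Nyquist rate is twice the maximum frequency component.
fs_min = 2 * fmax
      = 2 * 7202.0
      = 14404.0 Hz

14404.0


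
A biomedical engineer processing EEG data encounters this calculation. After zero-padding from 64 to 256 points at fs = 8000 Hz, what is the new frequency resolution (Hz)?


Frequency resolution after zero-padding:
N_padded = 64 * 4 = 256
df = fs / N_padded
   = 8000 / 256
   = 31.25 Hz

31.25 Hz


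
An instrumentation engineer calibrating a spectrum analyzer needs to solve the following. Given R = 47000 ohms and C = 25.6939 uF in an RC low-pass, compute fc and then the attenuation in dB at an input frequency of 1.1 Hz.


Step 1 — cutoff frequency:
fc = 1 / (2*pi*R*C)
C = 25.6939 uF = 2.56939e-05 F
fc = 1 / (2*pi*47000*2.56939e-05)
   = 0.131793 Hz

Step 2 — magnitude at f = 1.1 Hz:
|H(f)| = 1 / sqrt(1 + (f/fc)^2)
f/fc = 1.1 / 0.131793 = 8.346422
|H| = 1 / sqrt(1 + 69.66276) = 0.118961
|H|_dB = 20*log10(0.118961) = -18.49 dB

fc = 0.131793 Hz; |H(1.1 Hz)| = -18.49 dB


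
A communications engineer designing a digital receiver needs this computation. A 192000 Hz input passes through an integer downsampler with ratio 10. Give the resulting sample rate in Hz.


Decimation reduces the sample rate:
fs_out = fs_in / M
       = 192000 / 10
       = 19200.0 Hz

19200.0 Hz


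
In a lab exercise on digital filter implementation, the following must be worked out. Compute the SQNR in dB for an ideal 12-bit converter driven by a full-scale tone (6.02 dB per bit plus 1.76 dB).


Theoretical SNR for a full-scale sinusoid:
SNR = 6.02 * N + 1.76
    = 6.02 * 12 + 1.76
    = 72.24 + 1.76
    = 74.0 dB

74.0 dB


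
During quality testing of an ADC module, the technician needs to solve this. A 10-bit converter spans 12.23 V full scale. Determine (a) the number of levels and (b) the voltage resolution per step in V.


Step 1 — number of quantization levels:
L = 2^N = 2^10 = 1024

Step 2 — LSB step size:
delta = Vfs / L
      = 12.23 / 1024
      = 0.01194336 V

Levels = 1024; step size = 0.01194336 V


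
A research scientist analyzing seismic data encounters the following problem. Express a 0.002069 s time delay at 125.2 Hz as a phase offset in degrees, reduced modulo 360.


Phase shift from frequency and time delay:
phi = 360 * f * t_delay
    = 360 * 125.2 * 0.002069
    = 93.25 degrees
    mod 360 = 93.25 degrees

93.25 degrees


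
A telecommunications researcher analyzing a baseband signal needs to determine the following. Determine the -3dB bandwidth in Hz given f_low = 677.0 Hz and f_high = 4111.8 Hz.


Bandwidth is the difference of -3dB frequencies:
BW = f_high - f_low
   = 4111.8 - 677.0
   = 3434.8 Hz

3434.8 Hz


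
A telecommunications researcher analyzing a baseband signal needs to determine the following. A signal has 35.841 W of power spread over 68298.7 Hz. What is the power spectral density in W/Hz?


Power spectral density:
PSD = P / BW
    = 35.841 / 68298.7
    = 0.00052477 W/Hz

0.00052477 W/Hz


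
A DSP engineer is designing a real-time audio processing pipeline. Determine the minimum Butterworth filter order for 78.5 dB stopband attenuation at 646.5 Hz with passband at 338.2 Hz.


Butterworth filter order formula:
n = log10(10^(A/10) - 1) / (2 * log10(f_stop/f_pass))
10^(78.5/10) - 1 = 70794577.4384
f_stop/f_pass = 646.5 / 338.2 = 1.9116
n = 13.9484 -> ceil = 14

14


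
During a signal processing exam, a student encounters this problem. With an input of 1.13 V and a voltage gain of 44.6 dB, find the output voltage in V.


Output voltage from dB gain:
V_out = V_in * 10^(gain_dB / 20)
      = 1.13 * 10^(44.6 / 20)
      = 1.13 * 169.824365
      = 191.9015 V

191.9015 V


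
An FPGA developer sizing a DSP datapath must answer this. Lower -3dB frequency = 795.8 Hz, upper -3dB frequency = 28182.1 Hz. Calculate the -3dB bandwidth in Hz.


Bandwidth is the difference of -3dB frequencies:
BW = f_high - f_low
   = 28182.1 - 795.8
   = 27386.3 Hz

27386.3 Hz


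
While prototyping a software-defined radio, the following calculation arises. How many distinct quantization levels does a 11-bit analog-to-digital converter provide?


Number of quantization levels = 2^N
= 2^11
= 2048

2048


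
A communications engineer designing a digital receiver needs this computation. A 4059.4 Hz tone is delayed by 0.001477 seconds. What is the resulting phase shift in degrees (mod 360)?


Phase shift from frequency and time delay:
phi = 360 * f * t_delay
    = 360 * 4059.4 * 0.001477
    = 2158.46 degrees
    mod 360 = 358.46 degrees

358.46 degrees


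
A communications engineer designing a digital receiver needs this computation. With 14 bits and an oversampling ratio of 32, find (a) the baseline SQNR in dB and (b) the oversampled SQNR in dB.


Step 1 — baseline SQNR at Nyquist:
SQNR_base = 6.02*N + 1.76
          = 6.02*14 + 1.76
          = 86.04 dB

Step 2 — oversampling processing gain:
G = 10*log10(OSR) = 10*log10(32) = 15.05 dB

Step 3 — total:
SQNR_total = 86.04 + 15.05 = 101.09 dB

Base SQNR = 86.04 dB; oversampled SQNR = 101.09 dB


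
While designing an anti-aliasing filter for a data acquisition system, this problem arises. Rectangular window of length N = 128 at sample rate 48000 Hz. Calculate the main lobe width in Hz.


Main lobe width for a rectangular window:
Width = 2 * fs / N
      = 2 * 48000 / 128
      = 96000 / 128
      = 750.0 Hz

750.0 Hz


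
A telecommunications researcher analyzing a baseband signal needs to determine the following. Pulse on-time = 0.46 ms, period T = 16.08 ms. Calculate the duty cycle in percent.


Duty cycle as a percentage:
DC = (t_on / T) * 100
   = (0.46 / 16.08) * 100
   = 0.028607 * 100
   = 2.86 %

2.86 %


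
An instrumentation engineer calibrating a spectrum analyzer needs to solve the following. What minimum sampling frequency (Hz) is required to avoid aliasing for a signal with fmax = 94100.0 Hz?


The Nyquist rate is twice the maximum frequency component.
fs_min = 2 * fmax
      = 2 * 94100.0
      = 188200.0 Hz

188200.0


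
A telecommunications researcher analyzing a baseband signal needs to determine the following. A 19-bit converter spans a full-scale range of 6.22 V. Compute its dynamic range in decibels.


Dynamic range from full-scale to LSB:
V_min = V_max / 2^bits = 6.22 / 2^19
DR = 20 * log10(V_max / V_min)
   = 20 * log10(2^19)
   = 20 * 19 * log10(2)
   = 114.39 dB

114.39 dB


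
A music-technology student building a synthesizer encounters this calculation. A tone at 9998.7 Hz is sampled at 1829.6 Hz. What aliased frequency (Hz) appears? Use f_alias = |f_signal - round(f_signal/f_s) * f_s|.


Compute the nearest integer multiple of fs to the signal:
n = round(9998.7 / 1829.6) = 5
f_alias = |9998.7 - 5 * 1829.6|
        = |9998.7 - 9148.0|
        = 850.7 Hz

850.7


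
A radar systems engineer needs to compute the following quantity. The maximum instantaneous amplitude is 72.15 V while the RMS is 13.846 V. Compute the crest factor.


Crest factor is the ratio of peak to RMS:
CF = V_peak / V_rms
   = 72.15 / 13.846
   = 5.2109

5.2109


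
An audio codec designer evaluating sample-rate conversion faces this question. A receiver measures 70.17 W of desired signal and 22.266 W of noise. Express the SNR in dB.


SNR in decibels:
SNR = 10 * log10(Ps / Pn)
    = 10 * log10(70.17 / 22.266)
    = 10 * log10(3.1514)
    = 10 * 0.4985
    = 4.99 dB

4.99 dB


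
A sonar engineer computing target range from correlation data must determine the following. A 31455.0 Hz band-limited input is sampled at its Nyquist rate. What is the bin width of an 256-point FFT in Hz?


Step 1 — Nyquist sampling rate:
fs = 2 * fmax = 2 * 31455.0 = 62910.0 Hz

Step 2 — DFT bin spacing:
df = fs / N = 62910.0 / 256 = 245.7422 Hz

245.7422 Hz


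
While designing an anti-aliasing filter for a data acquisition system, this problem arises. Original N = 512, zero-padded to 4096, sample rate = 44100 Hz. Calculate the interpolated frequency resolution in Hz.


Frequency resolution after zero-padding:
N_padded = 512 * 8 = 4096
df = fs / N_padded
   = 44100 / 4096
   = 10.7666 Hz

10.7666 Hz


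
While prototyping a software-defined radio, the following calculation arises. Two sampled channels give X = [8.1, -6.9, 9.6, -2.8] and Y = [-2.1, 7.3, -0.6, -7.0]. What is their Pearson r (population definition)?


Pearson correlation coefficient (population):
r = cov(X,Y) / (std(X) * std(Y))
Mean X = 2.0, Mean Y = -0.6
Cov(X,Y) = -12.185
Std(X) = 7.021752, Std(Y) = 5.13858
r = -0.3377

-0.3377


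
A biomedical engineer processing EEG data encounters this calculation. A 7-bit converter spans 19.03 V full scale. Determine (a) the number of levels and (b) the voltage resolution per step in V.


Step 1 — number of quantization levels:
L = 2^N = 2^7 = 128

Step 2 — LSB step size:
delta = Vfs / L
      = 19.03 / 128
      = 0.14867188 V

Levels = 128; step size = 0.14867188 V


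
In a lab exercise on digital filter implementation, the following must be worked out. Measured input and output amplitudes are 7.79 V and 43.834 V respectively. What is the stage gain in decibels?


Voltage gain in dB:
G = 20 * log10(Vout / Vin)
  = 20 * log10(43.834 / 7.79)
  = 20 * log10(5.626958)
  = 20 * 0.750274
  = 15.01 dB

15.01 dB


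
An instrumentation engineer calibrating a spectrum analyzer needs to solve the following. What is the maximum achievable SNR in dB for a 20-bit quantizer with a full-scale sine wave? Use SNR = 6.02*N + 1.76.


Theoretical SNR for a full-scale sinusoid:
SNR = 6.02 * N + 1.76
    = 6.02 * 20 + 1.76
    = 120.4 + 1.76
    = 122.16 dB

122.16 dB


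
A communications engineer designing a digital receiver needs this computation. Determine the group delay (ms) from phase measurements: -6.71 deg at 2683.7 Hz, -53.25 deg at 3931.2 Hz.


Group delay from phase difference:
tau = -d(phi)/d(omega)
d(phi) = -46.54 deg = -0.812276 rad
d(omega) = 2*pi*(3931.2 - 2683.7) = 7838.2737 rad/s
tau = -(-0.812276) / 7838.2737
    = 0.1036 ms

0.1036 ms


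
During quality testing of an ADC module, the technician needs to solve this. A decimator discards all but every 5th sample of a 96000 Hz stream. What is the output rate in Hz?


Decimation reduces the sample rate:
fs_out = fs_in / M
       = 96000 / 5
       = 19200.0 Hz

19200.0 Hz


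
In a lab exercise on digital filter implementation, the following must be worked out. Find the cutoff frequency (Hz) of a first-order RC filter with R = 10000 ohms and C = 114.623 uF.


Cutoff frequency of a first-order RC filter:
fc = 1 / (2 * pi * R * C)
C = 114.623 uF = 0.000114623 F
fc = 1 / (2 * pi * 10000 * 0.000114623)
   = 1 / 7.2019754946485
   = 0.138851 Hz

0.138851 Hz


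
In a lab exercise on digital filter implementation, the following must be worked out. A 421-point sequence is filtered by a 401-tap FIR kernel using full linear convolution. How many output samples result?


Linear convolution output length:
L = N + M - 1
  = 421 + 401 - 1
  = 821 samples

821


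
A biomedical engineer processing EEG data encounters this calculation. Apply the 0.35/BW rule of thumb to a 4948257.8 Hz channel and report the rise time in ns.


Rise time from bandwidth relationship:
tr = 0.35 / BW
   = 0.35 / 4948257.8
   = 7.07319655e-08 s
   = 70.732 ns

70.732 ns


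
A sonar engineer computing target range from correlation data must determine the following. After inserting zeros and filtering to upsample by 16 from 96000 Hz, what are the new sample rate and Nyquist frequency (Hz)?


Step 1 — output sample rate after interpolation by L:
fs_out = L * fs_in = 16 * 96000 = 1536000 Hz

Step 2 — Nyquist frequency of the output stream:
f_Nyq = fs_out / 2 = 1536000 / 2 = 768000.0 Hz

fs_out = 1536000 Hz; f_Nyquist = 768000.0 Hz


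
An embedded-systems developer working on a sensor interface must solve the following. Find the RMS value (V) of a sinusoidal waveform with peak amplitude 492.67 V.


RMS voltage for a sinusoidal waveform:
V_rms = V_peak / sqrt(2)
      = 492.67 / 1.414214
      = 348.37 V

348.37 V


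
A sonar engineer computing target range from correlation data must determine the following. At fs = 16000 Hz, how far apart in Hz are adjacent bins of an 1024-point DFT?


DFT frequency resolution:
df = fs / N
   = 16000 / 1024
   = 15.625 Hz

15.625 Hz


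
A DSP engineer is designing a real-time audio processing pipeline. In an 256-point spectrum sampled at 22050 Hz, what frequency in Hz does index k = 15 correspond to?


Frequency of DFT bin k:
f_k = k * fs / N
    = 15 * 22050 / 256
    = 330750 / 256
    = 1291.992 Hz

1291.992 Hz


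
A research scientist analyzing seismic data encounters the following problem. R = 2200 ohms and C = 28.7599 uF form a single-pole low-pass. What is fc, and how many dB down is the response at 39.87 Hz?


Step 1 — cutoff frequency:
fc = 1 / (2*pi*R*C)
C = 28.7599 uF = 2.87599e-05 F
fc = 1 / (2*pi*2200*2.87599e-05)
   = 2.51542 Hz

Step 2 — magnitude at f = 39.87 Hz:
|H(f)| = 1 / sqrt(1 + (f/fc)^2)
f/fc = 39.87 / 2.51542 = 15.850236
|H| = 1 / sqrt(1 + 251.229981) = 0.0629654
|H|_dB = 20*log10(0.0629654) = -24.02 dB

fc = 2.51542 Hz; |H(39.87 Hz)| = -24.02 dB


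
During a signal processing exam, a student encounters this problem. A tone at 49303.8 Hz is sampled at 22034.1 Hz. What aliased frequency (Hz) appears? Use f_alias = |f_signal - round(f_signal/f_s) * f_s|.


Compute the nearest integer multiple of fs to the signal:
n = round(49303.8 / 22034.1) = 2
f_alias = |49303.8 - 2 * 22034.1|
        = |49303.8 - 44068.2|
        = 5235.6 Hz

5235.6


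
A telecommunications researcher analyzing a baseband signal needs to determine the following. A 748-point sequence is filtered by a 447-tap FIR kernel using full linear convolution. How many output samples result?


Linear convolution output length:
L = N + M - 1
  = 748 + 447 - 1
  = 1194 samples

1194


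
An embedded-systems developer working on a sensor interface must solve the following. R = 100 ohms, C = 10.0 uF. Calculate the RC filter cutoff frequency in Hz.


Cutoff frequency of a first-order RC filter:
fc = 1 / (2 * pi * R * C)
C = 10.0 uF = 1e-05 F
fc = 1 / (2 * pi * 100 * 1e-05)
   = 1 / 0.0062831853071796
   = 159.154943 Hz

159.154943 Hz


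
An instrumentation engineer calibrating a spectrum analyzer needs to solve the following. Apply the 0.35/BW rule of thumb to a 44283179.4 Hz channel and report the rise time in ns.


Rise time from bandwidth relationship:
tr = 0.35 / BW
   = 0.35 / 44283179.4
   = 7.903678208e-09 s
   = 7.9037 ns

7.9037 ns


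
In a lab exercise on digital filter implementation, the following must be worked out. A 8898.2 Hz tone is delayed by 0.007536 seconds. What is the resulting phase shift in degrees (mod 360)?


Phase shift from frequency and time delay:
phi = 360 * f * t_delay
    = 360 * 8898.2 * 0.007536
    = 24140.46 degrees
    mod 360 = 20.46 degrees

20.46 degrees


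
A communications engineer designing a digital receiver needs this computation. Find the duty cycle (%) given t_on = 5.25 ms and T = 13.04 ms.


Duty cycle as a percentage:
DC = (t_on / T) * 100
   = (5.25 / 13.04) * 100
   = 0.402607 * 100
   = 40.26 %

40.26 %


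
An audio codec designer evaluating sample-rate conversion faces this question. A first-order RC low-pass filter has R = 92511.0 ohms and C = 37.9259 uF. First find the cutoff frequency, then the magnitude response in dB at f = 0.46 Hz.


Step 1 — cutoff frequency:
fc = 1 / (2*pi*R*C)
C = 37.9259 uF = 3.79259e-05 F
fc = 1 / (2*pi*92511.0*3.79259e-05)
   = 0.0453619 Hz

Step 2 — magnitude at f = 0.46 Hz:
|H(f)| = 1 / sqrt(1 + (f/fc)^2)
f/fc = 0.46 / 0.0453619 = 10.140669
|H| = 1 / sqrt(1 + 102.833168) = 0.0981368
|H|_dB = 20*log10(0.0981368) = -20.16 dB

fc = 0.0453619 Hz; |H(0.46 Hz)| = -20.16 dB


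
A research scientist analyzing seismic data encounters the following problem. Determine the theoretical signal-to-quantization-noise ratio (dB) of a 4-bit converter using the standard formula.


Theoretical SNR for a full-scale sinusoid:
SNR = 6.02 * N + 1.76
    = 6.02 * 4 + 1.76
    = 24.08 + 1.76
    = 25.84 dB

25.84 dB


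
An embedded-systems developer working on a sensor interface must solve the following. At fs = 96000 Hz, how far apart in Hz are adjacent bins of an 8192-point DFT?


DFT frequency resolution:
df = fs / N
   = 96000 / 8192
   = 11.7188 Hz

11.7188 Hz


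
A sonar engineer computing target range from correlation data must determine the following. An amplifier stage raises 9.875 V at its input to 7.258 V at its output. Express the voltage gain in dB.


Voltage gain in dB:
G = 20 * log10(Vout / Vin)
  = 20 * log10(7.258 / 9.875)
  = 20 * log10(0.734987)
  = 20 * -0.13372
  = -2.67 dB

-2.67 dB


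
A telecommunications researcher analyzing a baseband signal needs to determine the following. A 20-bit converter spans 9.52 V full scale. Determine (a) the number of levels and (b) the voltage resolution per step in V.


Step 1 — number of quantization levels:
L = 2^N = 2^20 = 1048576

Step 2 — LSB step size:
delta = Vfs / L
      = 9.52 / 1048576
      = 9.08e-06 V

Levels = 1048576; step size = 9.08e-06 V


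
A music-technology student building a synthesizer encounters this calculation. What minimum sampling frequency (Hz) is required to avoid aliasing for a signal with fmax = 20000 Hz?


The Nyquist rate is twice the maximum frequency component.
fs_min = 2 * fmax
      = 2 * 20000
      = 40000 Hz

40000


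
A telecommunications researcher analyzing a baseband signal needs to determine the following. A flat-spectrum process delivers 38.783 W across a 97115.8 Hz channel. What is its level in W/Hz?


Power spectral density:
PSD = P / BW
    = 38.783 / 97115.8
    = 0.00039935 W/Hz

0.00039935 W/Hz


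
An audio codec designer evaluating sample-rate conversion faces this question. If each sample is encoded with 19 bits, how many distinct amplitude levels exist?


Number of quantization levels = 2^N
= 2^19
= 524288

524288


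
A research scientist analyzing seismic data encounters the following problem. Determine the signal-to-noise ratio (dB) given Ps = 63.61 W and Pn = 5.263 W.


SNR in decibels:
SNR = 10 * log10(Ps / Pn)
    = 10 * log10(63.61 / 5.263)
    = 10 * log10(12.0863)
    = 10 * 1.0823
    = 10.82 dB

10.82 dB


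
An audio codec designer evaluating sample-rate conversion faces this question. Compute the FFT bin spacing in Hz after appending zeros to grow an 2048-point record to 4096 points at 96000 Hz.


Frequency resolution after zero-padding:
N_padded = 2048 * 2 = 4096
df = fs / N_padded
   = 96000 / 4096
   = 23.4375 Hz

23.4375 Hz


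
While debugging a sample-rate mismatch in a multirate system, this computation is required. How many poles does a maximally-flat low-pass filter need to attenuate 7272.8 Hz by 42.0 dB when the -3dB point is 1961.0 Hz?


Butterworth filter order formula:
n = log10(10^(A/10) - 1) / (2 * log10(f_stop/f_pass))
10^(42.0/10) - 1 = 15847.9319
f_stop/f_pass = 7272.8 / 1961.0 = 3.7087
n = 3.6892 -> ceil = 4

4


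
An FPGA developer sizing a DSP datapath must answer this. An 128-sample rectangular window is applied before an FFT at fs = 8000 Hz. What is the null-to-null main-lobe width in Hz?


Main lobe width for a rectangular window:
Width = 2 * fs / N
      = 2 * 8000 / 128
      = 16000 / 128
      = 125.0 Hz

125.0 Hz


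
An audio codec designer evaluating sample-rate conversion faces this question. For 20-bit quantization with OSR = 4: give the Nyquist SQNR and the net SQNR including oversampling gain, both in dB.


Step 1 — baseline SQNR at Nyquist:
SQNR_base = 6.02*N + 1.76
          = 6.02*20 + 1.76
          = 122.16 dB

Step 2 — oversampling processing gain:
G = 10*log10(OSR) = 10*log10(4) = 6.02 dB

Step 3 — total:
SQNR_total = 122.16 + 6.02 = 128.18 dB

Base SQNR = 122.16 dB; oversampled SQNR = 128.18 dB


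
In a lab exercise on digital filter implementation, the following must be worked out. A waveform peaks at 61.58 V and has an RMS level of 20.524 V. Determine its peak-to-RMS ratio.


Crest factor is the ratio of peak to RMS:
CF = V_peak / V_rms
   = 61.58 / 20.524
   = 3.0004

3.0004


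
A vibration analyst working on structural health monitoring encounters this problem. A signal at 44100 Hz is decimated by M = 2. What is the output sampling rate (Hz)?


Decimation reduces the sample rate:
fs_out = fs_in / M
       = 44100 / 2
       = 22050.0 Hz

22050.0 Hz


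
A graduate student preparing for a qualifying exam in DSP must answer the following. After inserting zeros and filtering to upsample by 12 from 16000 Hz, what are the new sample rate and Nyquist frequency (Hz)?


Step 1 — output sample rate after interpolation by L:
fs_out = L * fs_in = 12 * 16000 = 192000 Hz

Step 2 — Nyquist frequency of the output stream:
f_Nyq = fs_out / 2 = 192000 / 2 = 96000.0 Hz

fs_out = 192000 Hz; f_Nyquist = 96000.0 Hz


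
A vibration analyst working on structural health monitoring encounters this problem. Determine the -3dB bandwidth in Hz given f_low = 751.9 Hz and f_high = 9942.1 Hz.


Bandwidth is the difference of -3dB frequencies:
BW = f_high - f_low
   = 9942.1 - 751.9
   = 9190.2 Hz

9190.2 Hz


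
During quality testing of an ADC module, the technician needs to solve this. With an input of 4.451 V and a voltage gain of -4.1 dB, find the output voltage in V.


Output voltage from dB gain:
V_out = V_in * 10^(gain_dB / 20)
      = 4.451 * 10^(-4.1 / 20)
      = 4.451 * 0.623735
      = 2.7762 V

2.7762 V


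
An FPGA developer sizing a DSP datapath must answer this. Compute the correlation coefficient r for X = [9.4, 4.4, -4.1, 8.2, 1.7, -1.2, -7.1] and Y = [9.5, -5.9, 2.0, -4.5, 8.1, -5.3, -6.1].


Pearson correlation coefficient (population):
r = cov(X,Y) / (std(X) * std(Y))
Mean X = 1.6143, Mean Y = -0.3143
Cov(X,Y) = 12.175918
Std(X) = 5.710499, Std(Y) = 6.319229
r = 0.3374

0.3374


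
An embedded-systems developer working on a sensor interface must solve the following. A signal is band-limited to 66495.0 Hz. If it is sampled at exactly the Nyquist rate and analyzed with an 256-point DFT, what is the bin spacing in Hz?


Step 1 — Nyquist sampling rate:
fs = 2 * fmax = 2 * 66495.0 = 132990.0 Hz

Step 2 — DFT bin spacing:
df = fs / N = 132990.0 / 256 = 519.4922 Hz

519.4922 Hz


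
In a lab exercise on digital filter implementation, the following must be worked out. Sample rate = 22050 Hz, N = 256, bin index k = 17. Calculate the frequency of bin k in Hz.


Frequency of DFT bin k:
f_k = k * fs / N
    = 17 * 22050 / 256
    = 374850 / 256
    = 1464.258 Hz

1464.258 Hz


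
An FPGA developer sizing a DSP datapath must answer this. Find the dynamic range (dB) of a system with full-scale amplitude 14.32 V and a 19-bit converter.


Dynamic range from full-scale to LSB:
V_min = V_max / 2^bits = 14.32 / 2^19
DR = 20 * log10(V_max / V_min)
   = 20 * log10(2^19)
   = 20 * 19 * log10(2)
   = 114.39 dB

114.39 dB


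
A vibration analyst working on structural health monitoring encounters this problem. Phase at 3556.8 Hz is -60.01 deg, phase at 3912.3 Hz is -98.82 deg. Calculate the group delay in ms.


Group delay from phase difference:
tau = -d(phi)/d(omega)
d(phi) = -38.81 deg = -0.677362 rad
d(omega) = 2*pi*(3912.3 - 3556.8) = 2233.6724 rad/s
tau = -(-0.677362) / 2233.6724
    = 0.3033 ms

0.3033 ms


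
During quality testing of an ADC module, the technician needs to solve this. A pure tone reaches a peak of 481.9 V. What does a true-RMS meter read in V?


RMS voltage for a sinusoidal waveform:
V_rms = V_peak / sqrt(2)
      = 481.9 / 1.414214
      = 340.755 V

340.755 V


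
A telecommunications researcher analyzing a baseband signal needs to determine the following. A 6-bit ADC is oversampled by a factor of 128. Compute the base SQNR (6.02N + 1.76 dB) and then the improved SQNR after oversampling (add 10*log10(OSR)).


Step 1 — baseline SQNR at Nyquist:
SQNR_base = 6.02*N + 1.76
          = 6.02*6 + 1.76
          = 37.88 dB

Step 2 — oversampling processing gain:
G = 10*log10(OSR) = 10*log10(128) = 21.07 dB

Step 3 — total:
SQNR_total = 37.88 + 21.07 = 58.95 dB

Base SQNR = 37.88 dB; oversampled SQNR = 58.95 dB


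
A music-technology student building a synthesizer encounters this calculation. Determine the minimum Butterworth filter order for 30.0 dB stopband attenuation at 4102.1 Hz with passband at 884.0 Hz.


Butterworth filter order formula:
n = log10(10^(A/10) - 1) / (2 * log10(f_stop/f_pass))
10^(30.0/10) - 1 = 999.0
f_stop/f_pass = 4102.1 / 884.0 = 4.6404
n = 2.2501 -> ceil = 3

3


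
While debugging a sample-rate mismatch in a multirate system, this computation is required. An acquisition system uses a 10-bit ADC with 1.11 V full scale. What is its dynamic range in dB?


Dynamic range from full-scale to LSB:
V_min = V_max / 2^bits = 1.11 / 2^10
DR = 20 * log10(V_max / V_min)
   = 20 * log10(2^10)
   = 20 * 10 * log10(2)
   = 60.21 dB

60.21 dB


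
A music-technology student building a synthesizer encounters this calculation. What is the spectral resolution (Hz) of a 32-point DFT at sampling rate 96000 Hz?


DFT frequency resolution:
df = fs / N
   = 96000 / 32
   = 3000.0 Hz

3000.0 Hz


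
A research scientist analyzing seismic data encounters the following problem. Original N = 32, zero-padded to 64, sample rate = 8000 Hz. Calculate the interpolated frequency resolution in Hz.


Frequency resolution after zero-padding:
N_padded = 32 * 2 = 64
df = fs / N_padded
   = 8000 / 64
   = 125.0 Hz

125.0 Hz


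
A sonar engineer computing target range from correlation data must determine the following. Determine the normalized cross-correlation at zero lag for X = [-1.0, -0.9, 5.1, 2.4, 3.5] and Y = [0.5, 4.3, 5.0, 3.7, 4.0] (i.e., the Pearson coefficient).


Pearson correlation coefficient (population):
r = cov(X,Y) / (std(X) * std(Y))
Mean X = 1.82, Mean Y = 3.5
Cov(X,Y) = 2.432
Std(X) = 2.419421, Std(Y) = 1.560769
r = 0.644

0.644


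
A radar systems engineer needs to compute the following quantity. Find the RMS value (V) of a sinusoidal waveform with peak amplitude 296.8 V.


RMS voltage for a sinusoidal waveform:
V_rms = V_peak / sqrt(2)
      = 296.8 / 1.414214
      = 209.869 V

209.869 V


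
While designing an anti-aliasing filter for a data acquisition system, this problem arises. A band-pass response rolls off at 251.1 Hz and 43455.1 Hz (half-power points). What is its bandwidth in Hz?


Bandwidth is the difference of -3dB frequencies:
BW = f_high - f_low
   = 43455.1 - 251.1
   = 43204.0 Hz

43204.0 Hz


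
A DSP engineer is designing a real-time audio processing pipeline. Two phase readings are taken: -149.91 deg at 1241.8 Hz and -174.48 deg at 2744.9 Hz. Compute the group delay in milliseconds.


Group delay from phase difference:
tau = -d(phi)/d(omega)
d(phi) = -24.57 deg = -0.428827 rad
d(omega) = 2*pi*(2744.9 - 1241.8) = 9444.2558 rad/s
tau = -(-0.428827) / 9444.2558
    = 0.0454 ms

0.0454 ms


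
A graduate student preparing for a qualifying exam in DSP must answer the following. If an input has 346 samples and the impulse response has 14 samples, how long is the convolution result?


Linear convolution output length:
L = N + M - 1
  = 346 + 14 - 1
  = 359 samples

359


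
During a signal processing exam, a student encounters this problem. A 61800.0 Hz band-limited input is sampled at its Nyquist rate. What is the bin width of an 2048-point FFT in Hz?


Step 1 — Nyquist sampling rate:
fs = 2 * fmax = 2 * 61800.0 = 123600.0 Hz

Step 2 — DFT bin spacing:
df = fs / N = 123600.0 / 2048 = 60.3516 Hz

60.3516 Hz


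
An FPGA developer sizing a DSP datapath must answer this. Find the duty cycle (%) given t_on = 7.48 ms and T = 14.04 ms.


Duty cycle as a percentage:
DC = (t_on / T) * 100
   = (7.48 / 14.04) * 100
   = 0.532764 * 100
   = 53.28 %

53.28 %


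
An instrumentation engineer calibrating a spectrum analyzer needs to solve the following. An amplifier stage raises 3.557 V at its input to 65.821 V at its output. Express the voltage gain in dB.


Voltage gain in dB:
G = 20 * log10(Vout / Vin)
  = 20 * log10(65.821 / 3.557)
  = 20 * log10(18.504639)
  = 20 * 1.267281
  = 25.35 dB

25.35 dB


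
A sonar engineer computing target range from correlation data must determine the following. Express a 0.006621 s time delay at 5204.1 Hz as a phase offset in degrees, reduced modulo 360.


Phase shift from frequency and time delay:
phi = 360 * f * t_delay
    = 360 * 5204.1 * 0.006621
    = 12404.28 degrees
    mod 360 = 164.28 degrees

164.28 degrees


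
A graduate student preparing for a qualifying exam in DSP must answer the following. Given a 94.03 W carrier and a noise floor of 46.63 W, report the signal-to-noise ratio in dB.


SNR in decibels:
SNR = 10 * log10(Ps / Pn)
    = 10 * log10(94.03 / 46.63)
    = 10 * log10(2.0165)
    = 10 * 0.3046
    = 3.05 dB

3.05 dB


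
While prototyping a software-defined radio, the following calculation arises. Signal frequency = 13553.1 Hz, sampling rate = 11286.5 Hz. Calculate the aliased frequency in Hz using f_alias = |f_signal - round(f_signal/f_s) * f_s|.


Compute the nearest integer multiple of fs to the signal:
n = round(13553.1 / 11286.5) = 1
f_alias = |13553.1 - 1 * 11286.5|
        = |13553.1 - 11286.5|
        = 2266.6 Hz

2266.6


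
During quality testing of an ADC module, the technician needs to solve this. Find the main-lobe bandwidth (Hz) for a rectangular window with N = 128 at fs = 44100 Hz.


Main lobe width for a rectangular window:
Width = 2 * fs / N
      = 2 * 44100 / 128
      = 88200 / 128
      = 689.062 Hz

689.062 Hz


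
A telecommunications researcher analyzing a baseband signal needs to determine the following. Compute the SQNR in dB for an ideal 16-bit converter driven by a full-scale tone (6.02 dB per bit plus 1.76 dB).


Theoretical SNR for a full-scale sinusoid:
SNR = 6.02 * N + 1.76
    = 6.02 * 16 + 1.76
    = 96.32 + 1.76
    = 98.08 dB

98.08 dB


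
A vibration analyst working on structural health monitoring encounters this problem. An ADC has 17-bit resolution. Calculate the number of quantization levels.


Number of quantization levels = 2^N
= 2^17
= 131072

131072


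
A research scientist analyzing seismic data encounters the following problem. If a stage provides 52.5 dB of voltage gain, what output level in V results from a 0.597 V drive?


Output voltage from dB gain:
V_out = V_in * 10^(gain_dB / 20)
      = 0.597 * 10^(52.5 / 20)
      = 0.597 * 421.696503
      = 251.7528 V

251.7528 V


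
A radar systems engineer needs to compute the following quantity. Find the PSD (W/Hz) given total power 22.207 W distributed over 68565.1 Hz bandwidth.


Power spectral density:
PSD = P / BW
    = 22.207 / 68565.1
    = 0.00032388 W/Hz

0.00032388 W/Hz


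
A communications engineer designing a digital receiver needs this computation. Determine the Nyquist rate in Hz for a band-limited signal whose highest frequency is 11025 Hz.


The Nyquist rate is twice the maximum frequency component.
fs_min = 2 * fmax
      = 2 * 11025
      = 22050 Hz

22050


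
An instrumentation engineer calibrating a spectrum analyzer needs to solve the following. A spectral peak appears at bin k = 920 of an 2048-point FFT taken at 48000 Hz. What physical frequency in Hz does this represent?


Frequency of DFT bin k:
f_k = k * fs / N
    = 920 * 48000 / 2048
    = 44160000 / 2048
    = 21562.5 Hz

21562.5 Hz


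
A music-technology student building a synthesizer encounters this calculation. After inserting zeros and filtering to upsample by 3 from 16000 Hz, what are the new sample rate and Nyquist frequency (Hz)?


Step 1 — output sample rate after interpolation by L:
fs_out = L * fs_in = 3 * 16000 = 48000 Hz

Step 2 — Nyquist frequency of the output stream:
f_Nyq = fs_out / 2 = 48000 / 2 = 24000.0 Hz

fs_out = 48000 Hz; f_Nyquist = 24000.0 Hz


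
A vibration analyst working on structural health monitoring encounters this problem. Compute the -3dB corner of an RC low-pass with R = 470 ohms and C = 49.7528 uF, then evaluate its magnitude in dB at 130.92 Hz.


Step 1 — cutoff frequency:
fc = 1 / (2*pi*R*C)
C = 49.7528 uF = 4.97528e-05 F
fc = 1 / (2*pi*470*4.97528e-05)
   = 6.8062 Hz

Step 2 — magnitude at f = 130.92 Hz:
|H(f)| = 1 / sqrt(1 + (f/fc)^2)
f/fc = 130.92 / 6.8062 = 19.235403
|H| = 1 / sqrt(1 + 370.000729) = 0.0519174
|H|_dB = 20*log10(0.0519174) = -25.69 dB

fc = 6.8062 Hz; |H(130.92 Hz)| = -25.69 dB
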